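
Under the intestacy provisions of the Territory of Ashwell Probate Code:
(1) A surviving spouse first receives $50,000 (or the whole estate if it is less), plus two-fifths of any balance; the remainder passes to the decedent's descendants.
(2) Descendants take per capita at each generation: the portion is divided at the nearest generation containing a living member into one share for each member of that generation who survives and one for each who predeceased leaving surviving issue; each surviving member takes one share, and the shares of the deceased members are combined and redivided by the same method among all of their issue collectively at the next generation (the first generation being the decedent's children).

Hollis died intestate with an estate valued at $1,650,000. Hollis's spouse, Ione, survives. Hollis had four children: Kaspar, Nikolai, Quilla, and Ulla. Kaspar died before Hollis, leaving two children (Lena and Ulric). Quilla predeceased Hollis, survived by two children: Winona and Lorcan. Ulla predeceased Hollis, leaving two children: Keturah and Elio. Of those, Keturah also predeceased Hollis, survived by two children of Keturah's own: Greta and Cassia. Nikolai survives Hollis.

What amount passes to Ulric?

Ulric receives $120,000.

Ione first takes $50,000, leaving a balance of $1,600,000. Ione then takes two-fifths of the balance ($640,000), for a total of $690,000. The remaining $960,000 passes to the descendants.
The descendants' portion ($960,000) is divided at the children's generation into 4 shares of $240,000. Nikolai takes $240,000. The 3 shares of the deceased (Kaspar, Quilla, and Ulla) are combined into a pool of $720,000.
That pool ($720,000) is divided at the grandchildren's generation into 6 shares of $120,000. Lena, Ulric, Winona, Lorcan, and Elio each take $120,000. The remaining share for the deceased Keturah ($120,000) is carried to the next generation.
That pool ($120,000) is divided at the great-grandchildren's generation equally among Greta and Cassia: $60,000 each.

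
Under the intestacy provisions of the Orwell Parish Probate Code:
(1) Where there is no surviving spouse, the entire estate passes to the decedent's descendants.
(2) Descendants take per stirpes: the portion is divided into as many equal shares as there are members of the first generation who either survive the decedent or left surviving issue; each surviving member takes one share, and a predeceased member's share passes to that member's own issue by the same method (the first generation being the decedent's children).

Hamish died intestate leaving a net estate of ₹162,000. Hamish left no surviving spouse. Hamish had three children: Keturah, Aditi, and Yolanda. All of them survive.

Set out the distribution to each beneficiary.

Keturah: ₹54,000; Aditi: ₹54,000; Yolanda: ₹54,000

The entire ₹162,000 passes to the descendants.
That amount (₹162,000) is divided into 3 shares of ₹54,000: Keturah, Aditi, and Yolanda each take ₹54,000.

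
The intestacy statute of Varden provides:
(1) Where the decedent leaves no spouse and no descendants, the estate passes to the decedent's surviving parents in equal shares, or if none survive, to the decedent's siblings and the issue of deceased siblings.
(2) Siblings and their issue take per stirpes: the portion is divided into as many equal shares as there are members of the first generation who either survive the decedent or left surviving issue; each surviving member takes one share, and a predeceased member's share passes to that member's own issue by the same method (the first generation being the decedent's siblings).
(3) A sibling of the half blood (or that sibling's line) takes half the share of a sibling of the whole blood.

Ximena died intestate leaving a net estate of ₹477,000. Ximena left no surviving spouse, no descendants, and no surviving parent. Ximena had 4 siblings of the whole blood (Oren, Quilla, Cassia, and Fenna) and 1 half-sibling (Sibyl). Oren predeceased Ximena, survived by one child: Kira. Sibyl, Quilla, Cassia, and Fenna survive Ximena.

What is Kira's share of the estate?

Kira receives ₹106,000.

The entire ₹477,000 passes to the siblings and their issue.
Counting each half-blood sibling's line as half a unit, there are 9/2 units in ₹477,000, so one unit is ₹106,000. Whole-blood lines (Oren, Quilla, Cassia, and Fenna) take ₹106,000 each; half-blood lines (Sibyl) take ₹53,000 each.
Oren's share (₹106,000) passes entirely to Kira.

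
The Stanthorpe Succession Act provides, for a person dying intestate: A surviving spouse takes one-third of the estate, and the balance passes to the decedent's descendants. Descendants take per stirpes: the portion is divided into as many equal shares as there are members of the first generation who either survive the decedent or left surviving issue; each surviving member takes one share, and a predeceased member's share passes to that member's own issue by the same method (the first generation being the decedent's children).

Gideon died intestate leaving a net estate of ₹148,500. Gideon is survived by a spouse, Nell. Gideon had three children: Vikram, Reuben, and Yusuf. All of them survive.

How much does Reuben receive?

Nell takes one-third of ₹148,500 = ₹49,500. The remaining ₹99,000 passes to the descendants.
The descendants' portion (₹99,000) is divided into 3 shares of ₹33,000: Vikram, Reuben, and Yusuf each take ₹33,000.

Reuben receives ₹33,000.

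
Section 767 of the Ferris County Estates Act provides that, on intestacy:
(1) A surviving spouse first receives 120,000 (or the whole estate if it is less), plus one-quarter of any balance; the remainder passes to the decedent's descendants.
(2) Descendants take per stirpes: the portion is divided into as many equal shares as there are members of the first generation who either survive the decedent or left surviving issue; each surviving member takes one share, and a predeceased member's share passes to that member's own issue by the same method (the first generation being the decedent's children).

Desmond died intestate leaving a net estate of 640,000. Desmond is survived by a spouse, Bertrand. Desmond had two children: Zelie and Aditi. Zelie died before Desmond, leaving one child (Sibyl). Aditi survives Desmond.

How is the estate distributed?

Bertrand first takes 120,000, leaving a balance of 520,000. Bertrand then takes one-quarter of the balance (130,000), for a total of 250,000. The remaining 390,000 passes to the descendants.
The descendants' portion (390,000) is divided into 2 shares of 195,000: Aditi takes 195,000; Zelie's 195,000 share passes to Zelie's issue.
Zelie's share (195,000) passes entirely to Sibyl.

Bertrand: 250,000; Sibyl: 195,000; Aditi: 195,000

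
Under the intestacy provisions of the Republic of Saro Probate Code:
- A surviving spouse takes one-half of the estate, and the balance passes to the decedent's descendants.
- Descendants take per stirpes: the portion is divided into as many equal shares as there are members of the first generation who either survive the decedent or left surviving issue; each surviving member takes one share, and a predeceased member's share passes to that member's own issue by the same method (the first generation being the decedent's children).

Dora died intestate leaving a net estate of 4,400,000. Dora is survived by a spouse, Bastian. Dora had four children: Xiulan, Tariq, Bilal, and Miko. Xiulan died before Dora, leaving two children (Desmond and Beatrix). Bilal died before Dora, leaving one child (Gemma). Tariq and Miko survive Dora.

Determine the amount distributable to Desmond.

Desmond receives 275,000.

Bastian takes one-half of 4,400,000 = 2,200,000. The remaining 2,200,000 passes to the descendants.
The descendants' portion (2,200,000) is divided into 4 shares of 550,000: Tariq and Miko each take 550,000; Xiulan's 550,000 share passes to Xiulan's issue; Bilal's 550,000 share passes to Bilal's issue.
Xiulan's share (550,000) is divided into 2 shares of 275,000: Desmond and Beatrix each take 275,000.
Bilal's share (550,000) passes entirely to Gemma.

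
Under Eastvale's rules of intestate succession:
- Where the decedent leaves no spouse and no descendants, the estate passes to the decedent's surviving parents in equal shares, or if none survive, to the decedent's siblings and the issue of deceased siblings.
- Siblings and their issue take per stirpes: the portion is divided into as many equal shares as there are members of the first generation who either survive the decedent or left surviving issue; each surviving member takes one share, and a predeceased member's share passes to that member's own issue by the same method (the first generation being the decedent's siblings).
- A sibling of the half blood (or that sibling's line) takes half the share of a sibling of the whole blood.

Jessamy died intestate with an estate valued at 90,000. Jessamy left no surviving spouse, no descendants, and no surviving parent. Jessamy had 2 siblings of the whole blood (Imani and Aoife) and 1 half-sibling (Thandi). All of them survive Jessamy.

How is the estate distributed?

Thandi: 18,000; Imani: 36,000; Aoife: 36,000

The entire 90,000 passes to the siblings and their issue.
Counting each half-blood sibling's line as half a unit, there are 5/2 units in 90,000, so one unit is 36,000. Whole-blood lines (Imani and Aoife) take 36,000 each; half-blood lines (Thandi) take 18,000 each.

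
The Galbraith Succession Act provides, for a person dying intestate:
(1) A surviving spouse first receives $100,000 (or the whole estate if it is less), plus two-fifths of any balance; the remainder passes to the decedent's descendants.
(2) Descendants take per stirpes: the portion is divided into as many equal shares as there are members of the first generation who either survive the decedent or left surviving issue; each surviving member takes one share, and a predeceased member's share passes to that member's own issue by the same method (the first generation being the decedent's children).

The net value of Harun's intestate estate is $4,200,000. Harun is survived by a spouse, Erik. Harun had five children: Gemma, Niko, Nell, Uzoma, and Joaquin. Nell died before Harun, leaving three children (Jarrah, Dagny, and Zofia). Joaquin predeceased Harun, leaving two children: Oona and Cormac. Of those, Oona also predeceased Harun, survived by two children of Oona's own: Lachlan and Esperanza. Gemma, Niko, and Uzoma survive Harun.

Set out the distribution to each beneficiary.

Erik: $1,740,000; Gemma: $492,000; Niko: $492,000; Jarrah: $164,000; Dagny: $164,000; Zofia: $164,000; Uzoma: $492,000; Lachlan: $123,000; Esperanza: $123,000; Cormac: $246,000

Erik first takes $100,000, leaving a balance of $4,100,000. Erik then takes two-fifths of the balance ($1,640,000), for a total of $1,740,000. The remaining $2,460,000 passes to the descendants.
The descendants' portion ($2,460,000) is divided into 5 shares of $492,000: Gemma, Niko, and Uzoma each take $492,000; Nell's $492,000 share passes to Nell's issue; Joaquin's $492,000 share passes to Joaquin's issue.
Nell's share ($492,000) is divided into 3 shares of $164,000: Jarrah, Dagny, and Zofia each take $164,000.
Joaquin's share ($492,000) is divided into 2 shares of $246,000: Cormac takes $246,000; Oona's $246,000 share passes to Oona's issue.
Oona's share ($246,000) is divided into 2 shares of $123,000: Lachlan and Esperanza each take $123,000.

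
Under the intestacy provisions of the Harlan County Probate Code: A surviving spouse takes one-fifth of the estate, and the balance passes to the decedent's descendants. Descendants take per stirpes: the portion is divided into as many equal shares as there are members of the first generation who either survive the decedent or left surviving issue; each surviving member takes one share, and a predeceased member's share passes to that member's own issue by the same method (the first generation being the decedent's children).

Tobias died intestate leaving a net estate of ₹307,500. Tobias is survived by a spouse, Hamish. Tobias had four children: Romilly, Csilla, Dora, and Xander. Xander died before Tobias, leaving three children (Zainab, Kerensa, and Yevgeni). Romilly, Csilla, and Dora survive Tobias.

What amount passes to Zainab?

Hamish takes one-fifth of ₹307,500 = ₹61,500. The remaining ₹246,000 passes to the descendants.
The descendants' portion (₹246,000) is divided into 4 shares of ₹61,500: Romilly, Csilla, and Dora each take ₹61,500; Xander's ₹61,500 share passes to Xander's issue.
Xander's share (₹61,500) is divided into 3 shares of ₹20,500: Zainab, Kerensa, and Yevgeni each take ₹20,500.

Zainab receives ₹20,500.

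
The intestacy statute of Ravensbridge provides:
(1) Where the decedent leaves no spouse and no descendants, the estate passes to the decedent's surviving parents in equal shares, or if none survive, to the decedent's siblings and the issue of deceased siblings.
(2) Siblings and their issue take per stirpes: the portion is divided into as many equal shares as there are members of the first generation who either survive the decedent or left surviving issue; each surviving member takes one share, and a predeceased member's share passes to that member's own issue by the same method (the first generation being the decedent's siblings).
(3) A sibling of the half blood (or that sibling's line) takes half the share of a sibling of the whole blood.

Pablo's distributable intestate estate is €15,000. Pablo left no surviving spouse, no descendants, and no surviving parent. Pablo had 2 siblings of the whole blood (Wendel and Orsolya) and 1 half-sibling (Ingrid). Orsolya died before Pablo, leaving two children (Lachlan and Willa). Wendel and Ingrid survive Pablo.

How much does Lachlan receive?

The entire €15,000 passes to the siblings and their issue.
Counting each half-blood sibling's line as half a unit, there are 5/2 units in €15,000, so one unit is €6,000. Whole-blood lines (Wendel and Orsolya) take €6,000 each; half-blood lines (Ingrid) take €3,000 each.
Orsolya's share (€6,000) is divided into 2 shares of €3,000: Lachlan and Willa each take €3,000.

Lachlan receives €3,000.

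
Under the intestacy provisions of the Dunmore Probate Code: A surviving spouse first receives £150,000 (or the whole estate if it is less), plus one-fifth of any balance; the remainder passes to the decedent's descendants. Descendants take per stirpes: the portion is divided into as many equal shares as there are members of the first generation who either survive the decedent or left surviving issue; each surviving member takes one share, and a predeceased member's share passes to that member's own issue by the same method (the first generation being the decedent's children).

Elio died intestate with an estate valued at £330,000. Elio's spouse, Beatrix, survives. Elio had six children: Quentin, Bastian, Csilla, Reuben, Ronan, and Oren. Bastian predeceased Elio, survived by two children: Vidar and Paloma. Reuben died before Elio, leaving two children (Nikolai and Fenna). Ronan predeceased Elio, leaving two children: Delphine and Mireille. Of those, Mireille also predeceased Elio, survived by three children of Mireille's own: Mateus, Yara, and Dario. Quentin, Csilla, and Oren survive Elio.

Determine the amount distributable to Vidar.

Beatrix first takes £150,000, leaving a balance of £180,000. Beatrix then takes one-fifth of the balance (£36,000), for a total of £186,000. The remaining £144,000 passes to the descendants.
The descendants' portion (£144,000) is divided into 6 shares of £24,000: Quentin, Csilla, and Oren each take £24,000; Bastian's £24,000 share passes to Bastian's issue; Reuben's £24,000 share passes to Reuben's issue; Ronan's £24,000 share passes to Ronan's issue.
Bastian's share (£24,000) is divided into 2 shares of £12,000: Vidar and Paloma each take £12,000.
Reuben's share (£24,000) is divided into 2 shares of £12,000: Nikolai and Fenna each take £12,000.
Ronan's share (£24,000) is divided into 2 shares of £12,000: Delphine takes £12,000; Mireille's £12,000 share passes to Mireille's issue.
Mireille's share (£12,000) is divided into 3 shares of £4,000: Mateus, Yara, and Dario each take £4,000.

Vidar receives £12,000.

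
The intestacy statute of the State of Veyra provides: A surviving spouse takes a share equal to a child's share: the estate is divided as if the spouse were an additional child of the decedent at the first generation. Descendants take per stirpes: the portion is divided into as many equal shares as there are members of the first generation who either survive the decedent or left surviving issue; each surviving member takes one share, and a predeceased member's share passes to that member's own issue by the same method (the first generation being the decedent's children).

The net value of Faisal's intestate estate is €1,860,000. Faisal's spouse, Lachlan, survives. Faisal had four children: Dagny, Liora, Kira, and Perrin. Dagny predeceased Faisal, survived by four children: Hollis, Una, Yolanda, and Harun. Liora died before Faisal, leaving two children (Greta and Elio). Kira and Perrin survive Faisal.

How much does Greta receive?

The spouse counts as an additional share at the children's level, so there are 5 primary shares of €372,000. Lachlan takes one such share (€372,000).
The children's combined portion (€1,488,000) is divided into 4 shares of €372,000: Kira and Perrin each take €372,000; Dagny's €372,000 share passes to Dagny's issue; Liora's €372,000 share passes to Liora's issue.
Dagny's share (€372,000) is divided into 4 shares of €93,000: Hollis, Una, Yolanda, and Harun each take €93,000.
Liora's share (€372,000) is divided into 2 shares of €186,000: Greta and Elio each take €186,000.

Greta receives €186,000.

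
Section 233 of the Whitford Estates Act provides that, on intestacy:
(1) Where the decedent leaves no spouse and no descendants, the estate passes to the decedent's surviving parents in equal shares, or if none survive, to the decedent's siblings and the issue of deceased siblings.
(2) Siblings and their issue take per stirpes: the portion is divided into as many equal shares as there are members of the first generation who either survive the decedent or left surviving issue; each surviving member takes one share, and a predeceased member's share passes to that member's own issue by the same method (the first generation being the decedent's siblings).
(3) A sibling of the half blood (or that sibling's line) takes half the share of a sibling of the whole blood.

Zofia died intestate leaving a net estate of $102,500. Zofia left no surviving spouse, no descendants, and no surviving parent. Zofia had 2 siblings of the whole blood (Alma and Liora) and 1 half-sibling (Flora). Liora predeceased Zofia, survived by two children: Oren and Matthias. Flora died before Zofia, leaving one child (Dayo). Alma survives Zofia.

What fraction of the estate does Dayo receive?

The entire $102,500 passes to the siblings and their issue.
Counting each half-blood sibling's line as half a unit, there are 5/2 units in $102,500, so one unit is $41,000. Whole-blood lines (Alma and Liora) take $41,000 each; half-blood lines (Flora) take $20,500 each.
Liora's share ($41,000) is divided into 2 shares of $20,500: Oren and Matthias each take $20,500.
Flora's share ($20,500) passes entirely to Dayo.

Dayo receives 1/5 of the estate.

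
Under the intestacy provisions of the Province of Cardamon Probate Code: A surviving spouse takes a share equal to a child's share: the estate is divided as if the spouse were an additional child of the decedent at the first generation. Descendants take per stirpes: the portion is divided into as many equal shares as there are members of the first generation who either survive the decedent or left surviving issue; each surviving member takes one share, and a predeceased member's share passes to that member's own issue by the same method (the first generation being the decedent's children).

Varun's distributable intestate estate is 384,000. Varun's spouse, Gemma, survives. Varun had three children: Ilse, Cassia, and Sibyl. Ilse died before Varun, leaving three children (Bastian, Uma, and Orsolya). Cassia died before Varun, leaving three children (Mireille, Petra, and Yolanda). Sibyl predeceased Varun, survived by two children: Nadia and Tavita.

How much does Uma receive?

Uma receives 32,000.

The spouse counts as an additional share at the children's level, so there are 4 primary shares of 96,000. Gemma takes one such share (96,000).
The children's combined portion (288,000) is divided into 3 shares of 96,000: Ilse's 96,000 share passes to Ilse's issue; Cassia's 96,000 share passes to Cassia's issue; Sibyl's 96,000 share passes to Sibyl's issue.
Ilse's share (96,000) is divided into 3 shares of 32,000: Bastian, Uma, and Orsolya each take 32,000.
Cassia's share (96,000) is divided into 3 shares of 32,000: Mireille, Petra, and Yolanda each take 32,000.
Sibyl's share (96,000) is divided into 2 shares of 48,000: Nadia and Tavita each take 48,000.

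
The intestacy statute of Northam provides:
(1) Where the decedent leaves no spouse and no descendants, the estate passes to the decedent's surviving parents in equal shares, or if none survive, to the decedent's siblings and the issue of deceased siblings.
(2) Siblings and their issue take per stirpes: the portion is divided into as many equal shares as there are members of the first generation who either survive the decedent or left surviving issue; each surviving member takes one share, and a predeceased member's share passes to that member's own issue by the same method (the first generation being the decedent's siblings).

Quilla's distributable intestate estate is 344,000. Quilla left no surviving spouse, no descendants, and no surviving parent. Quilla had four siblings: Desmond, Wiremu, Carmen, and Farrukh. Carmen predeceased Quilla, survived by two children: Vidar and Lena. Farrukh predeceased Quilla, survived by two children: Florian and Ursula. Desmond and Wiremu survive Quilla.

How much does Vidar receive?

Vidar receives 43,000.

The entire 344,000 passes to the siblings and their issue.
That amount (344,000) is divided into 4 shares of 86,000: Desmond and Wiremu each take 86,000; Carmen's 86,000 share passes to Carmen's issue; Farrukh's 86,000 share passes to Farrukh's issue.
Carmen's share (86,000) is divided into 2 shares of 43,000: Vidar and Lena each take 43,000.
Farrukh's share (86,000) is divided into 2 shares of 43,000: Florian and Ursula each take 43,000.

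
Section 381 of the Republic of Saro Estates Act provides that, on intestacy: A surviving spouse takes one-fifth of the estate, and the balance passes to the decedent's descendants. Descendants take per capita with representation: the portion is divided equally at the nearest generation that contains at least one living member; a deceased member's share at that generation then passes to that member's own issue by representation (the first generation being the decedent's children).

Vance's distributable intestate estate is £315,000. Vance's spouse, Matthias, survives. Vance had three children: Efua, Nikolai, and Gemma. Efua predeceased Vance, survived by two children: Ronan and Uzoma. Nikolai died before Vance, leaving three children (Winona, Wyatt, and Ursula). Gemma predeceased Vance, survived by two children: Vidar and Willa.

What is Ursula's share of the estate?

Ursula receives £36,000.

Matthias takes one-fifth of £315,000 = £63,000. The remaining £252,000 passes to the descendants.
No child survives, so the initial division is made at the grandchildren's generation.
The descendants' portion (£252,000) is divided into 7 shares of £36,000: Ronan, Uzoma, Winona, Wyatt, Ursula, Vidar, and Willa each take £36,000.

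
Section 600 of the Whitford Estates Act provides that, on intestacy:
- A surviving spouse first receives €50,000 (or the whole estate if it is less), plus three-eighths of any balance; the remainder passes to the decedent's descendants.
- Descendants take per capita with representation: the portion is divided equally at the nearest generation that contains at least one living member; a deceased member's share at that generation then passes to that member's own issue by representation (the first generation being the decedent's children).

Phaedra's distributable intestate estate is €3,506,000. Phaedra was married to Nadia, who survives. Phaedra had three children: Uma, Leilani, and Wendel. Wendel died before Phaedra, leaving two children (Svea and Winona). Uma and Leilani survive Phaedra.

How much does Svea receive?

Nadia first takes €50,000, leaving a balance of €3,456,000. Nadia then takes three-eighths of the balance (€1,296,000), for a total of €1,346,000. The remaining €2,160,000 passes to the descendants.
The descendants' portion (€2,160,000) is divided into 3 shares of €720,000: Uma and Leilani each take €720,000; Wendel's €720,000 share passes to Wendel's issue.
Wendel's share (€720,000) is divided into 2 shares of €360,000: Svea and Winona each take €360,000.

Svea receives €360,000.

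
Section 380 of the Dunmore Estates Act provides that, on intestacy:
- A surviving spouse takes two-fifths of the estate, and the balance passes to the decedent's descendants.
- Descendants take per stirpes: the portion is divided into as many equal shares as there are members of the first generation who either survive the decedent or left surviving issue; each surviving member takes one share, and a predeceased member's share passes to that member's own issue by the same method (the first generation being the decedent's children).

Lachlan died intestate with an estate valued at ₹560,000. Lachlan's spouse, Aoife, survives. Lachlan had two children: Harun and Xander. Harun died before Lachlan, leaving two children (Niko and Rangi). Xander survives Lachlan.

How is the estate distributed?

Aoife: ₹224,000; Niko: ₹84,000; Rangi: ₹84,000; Xander: ₹168,000

Aoife takes two-fifths of ₹560,000 = ₹224,000. The remaining ₹336,000 passes to the descendants.
The descendants' portion (₹336,000) is divided into 2 shares of ₹168,000: Xander takes ₹168,000; Harun's ₹168,000 share passes to Harun's issue.
Harun's share (₹168,000) is divided into 2 shares of ₹84,000: Niko and Rangi each take ₹84,000.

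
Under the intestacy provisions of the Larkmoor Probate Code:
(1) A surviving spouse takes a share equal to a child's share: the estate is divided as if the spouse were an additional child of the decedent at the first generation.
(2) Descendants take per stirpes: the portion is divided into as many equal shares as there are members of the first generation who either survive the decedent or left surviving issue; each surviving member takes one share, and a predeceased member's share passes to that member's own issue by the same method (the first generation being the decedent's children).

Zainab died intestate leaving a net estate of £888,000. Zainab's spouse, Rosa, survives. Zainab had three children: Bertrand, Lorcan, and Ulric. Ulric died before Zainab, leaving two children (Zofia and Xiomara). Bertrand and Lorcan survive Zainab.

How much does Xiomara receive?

The spouse counts as an additional share at the children's level, so there are 4 primary shares of £222,000. Rosa takes one such share (£222,000).
The children's combined portion (£666,000) is divided into 3 shares of £222,000: Bertrand and Lorcan each take £222,000; Ulric's £222,000 share passes to Ulric's issue.
Ulric's share (£222,000) is divided into 2 shares of £111,000: Zofia and Xiomara each take £111,000.

Xiomara receives £111,000.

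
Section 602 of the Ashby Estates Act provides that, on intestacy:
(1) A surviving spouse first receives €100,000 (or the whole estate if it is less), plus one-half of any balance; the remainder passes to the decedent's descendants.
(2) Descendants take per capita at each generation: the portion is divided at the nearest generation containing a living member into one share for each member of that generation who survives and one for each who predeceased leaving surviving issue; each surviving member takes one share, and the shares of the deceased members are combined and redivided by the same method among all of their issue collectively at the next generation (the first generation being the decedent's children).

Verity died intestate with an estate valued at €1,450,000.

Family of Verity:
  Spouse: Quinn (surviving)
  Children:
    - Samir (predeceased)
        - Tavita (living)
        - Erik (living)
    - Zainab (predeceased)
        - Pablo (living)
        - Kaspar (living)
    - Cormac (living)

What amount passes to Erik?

Erik receives €112,500.

Quinn first takes €100,000, leaving a balance of €1,350,000. Quinn then takes one-half of the balance (€675,000), for a total of €775,000. The remaining €675,000 passes to the descendants.
The descendants' portion (€675,000) is divided at the children's generation into 3 shares of €225,000. Cormac takes €225,000. The 2 shares of the deceased (Samir and Zainab) are combined into a pool of €450,000.
That pool (€450,000) is divided at the grandchildren's generation equally among Tavita, Erik, Pablo, and Kaspar: €112,500 each.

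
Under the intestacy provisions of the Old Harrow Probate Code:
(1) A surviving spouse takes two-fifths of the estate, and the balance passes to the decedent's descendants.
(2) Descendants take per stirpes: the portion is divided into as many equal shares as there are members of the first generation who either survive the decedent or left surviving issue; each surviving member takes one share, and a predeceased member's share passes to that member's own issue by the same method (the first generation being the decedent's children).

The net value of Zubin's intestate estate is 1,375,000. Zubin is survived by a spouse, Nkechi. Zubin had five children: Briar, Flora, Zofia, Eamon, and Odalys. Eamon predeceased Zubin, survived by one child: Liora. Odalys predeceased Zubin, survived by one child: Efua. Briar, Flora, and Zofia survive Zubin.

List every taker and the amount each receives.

Nkechi takes two-fifths of 1,375,000 = 550,000. The remaining 825,000 passes to the descendants.
The descendants' portion (825,000) is divided into 5 shares of 165,000: Briar, Flora, and Zofia each take 165,000; Eamon's 165,000 share passes to Eamon's issue; Odalys's 165,000 share passes to Odalys's issue.
Eamon's share (165,000) passes entirely to Liora.
Odalys's share (165,000) passes entirely to Efua.

Nkechi: 550,000; Briar: 165,000; Flora: 165,000; Zofia: 165,000; Liora: 165,000; Efua: 165,000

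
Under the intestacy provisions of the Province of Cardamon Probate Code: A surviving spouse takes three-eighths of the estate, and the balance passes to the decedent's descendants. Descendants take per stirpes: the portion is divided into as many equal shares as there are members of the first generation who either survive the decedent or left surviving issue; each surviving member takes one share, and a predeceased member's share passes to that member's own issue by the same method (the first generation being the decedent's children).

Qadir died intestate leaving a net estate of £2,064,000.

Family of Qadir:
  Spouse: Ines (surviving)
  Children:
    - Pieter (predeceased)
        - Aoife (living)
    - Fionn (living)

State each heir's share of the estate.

Ines: £774,000; Aoife: £645,000; Fionn: £645,000

Ines takes three-eighths of £2,064,000 = £774,000. The remaining £1,290,000 passes to the descendants.
The descendants' portion (£1,290,000) is divided into 2 shares of £645,000: Fionn takes £645,000; Pieter's £645,000 share passes to Pieter's issue.
Pieter's share (£645,000) passes entirely to Aoife.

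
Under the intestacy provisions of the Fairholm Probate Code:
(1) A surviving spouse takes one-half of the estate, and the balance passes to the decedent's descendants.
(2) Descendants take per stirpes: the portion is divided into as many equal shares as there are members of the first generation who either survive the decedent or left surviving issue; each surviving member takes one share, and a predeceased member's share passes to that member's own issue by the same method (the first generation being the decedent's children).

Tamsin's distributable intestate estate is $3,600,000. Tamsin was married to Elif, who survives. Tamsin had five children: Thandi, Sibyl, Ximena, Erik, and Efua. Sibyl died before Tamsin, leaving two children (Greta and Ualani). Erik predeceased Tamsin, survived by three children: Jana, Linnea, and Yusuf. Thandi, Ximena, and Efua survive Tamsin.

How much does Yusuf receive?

Elif takes one-half of $3,600,000 = $1,800,000. The remaining $1,800,000 passes to the descendants.
The descendants' portion ($1,800,000) is divided into 5 shares of $360,000: Thandi, Ximena, and Efua each take $360,000; Sibyl's $360,000 share passes to Sibyl's issue; Erik's $360,000 share passes to Erik's issue.
Sibyl's share ($360,000) is divided into 2 shares of $180,000: Greta and Ualani each take $180,000.
Erik's share ($360,000) is divided into 3 shares of $120,000: Jana, Linnea, and Yusuf each take $120,000.

Yusuf receives $120,000.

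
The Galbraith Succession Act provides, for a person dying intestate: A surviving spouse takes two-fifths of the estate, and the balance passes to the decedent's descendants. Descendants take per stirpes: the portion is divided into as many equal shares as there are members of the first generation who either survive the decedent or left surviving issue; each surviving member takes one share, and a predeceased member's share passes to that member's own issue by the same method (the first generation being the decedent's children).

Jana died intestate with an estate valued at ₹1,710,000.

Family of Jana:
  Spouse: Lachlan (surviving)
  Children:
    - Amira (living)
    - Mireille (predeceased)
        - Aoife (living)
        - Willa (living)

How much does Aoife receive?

Aoife receives ₹256,500.

Lachlan takes two-fifths of ₹1,710,000 = ₹684,000. The remaining ₹1,026,000 passes to the descendants.
The descendants' portion (₹1,026,000) is divided into 2 shares of ₹513,000: Amira takes ₹513,000; Mireille's ₹513,000 share passes to Mireille's issue.
Mireille's share (₹513,000) is divided into 2 shares of ₹256,500: Aoife and Willa each take ₹256,500.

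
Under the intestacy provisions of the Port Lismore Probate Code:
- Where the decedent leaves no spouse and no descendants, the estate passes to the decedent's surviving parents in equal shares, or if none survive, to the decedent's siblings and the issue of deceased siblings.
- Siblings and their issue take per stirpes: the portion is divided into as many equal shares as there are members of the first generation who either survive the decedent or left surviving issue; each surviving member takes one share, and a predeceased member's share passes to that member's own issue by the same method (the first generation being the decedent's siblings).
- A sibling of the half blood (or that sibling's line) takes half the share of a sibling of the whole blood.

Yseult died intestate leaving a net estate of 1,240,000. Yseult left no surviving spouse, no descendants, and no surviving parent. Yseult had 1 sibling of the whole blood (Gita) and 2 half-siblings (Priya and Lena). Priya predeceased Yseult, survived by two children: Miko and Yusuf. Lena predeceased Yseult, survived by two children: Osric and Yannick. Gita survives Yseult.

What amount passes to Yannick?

Yannick receives 155,000.

The entire 1,240,000 passes to the siblings and their issue.
Counting each half-blood sibling's line as half a unit, there are 2 units in 1,240,000, so one unit is 620,000. Whole-blood lines (Gita) take 620,000 each; half-blood lines (Priya and Lena) take 310,000 each.
Priya's share (310,000) is divided into 2 shares of 155,000: Miko and Yusuf each take 155,000.
Lena's share (310,000) is divided into 2 shares of 155,000: Osric and Yannick each take 155,000.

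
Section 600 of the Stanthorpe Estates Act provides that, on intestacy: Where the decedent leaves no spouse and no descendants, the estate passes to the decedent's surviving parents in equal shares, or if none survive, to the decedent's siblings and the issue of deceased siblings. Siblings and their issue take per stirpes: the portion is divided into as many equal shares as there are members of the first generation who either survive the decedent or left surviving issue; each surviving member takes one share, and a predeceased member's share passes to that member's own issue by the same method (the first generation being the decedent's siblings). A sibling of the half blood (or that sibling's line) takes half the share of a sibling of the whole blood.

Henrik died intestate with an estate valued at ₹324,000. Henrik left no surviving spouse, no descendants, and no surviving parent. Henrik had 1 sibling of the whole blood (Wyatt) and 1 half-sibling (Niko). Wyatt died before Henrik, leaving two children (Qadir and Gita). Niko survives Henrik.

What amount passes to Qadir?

The entire ₹324,000 passes to the siblings and their issue.
Counting each half-blood sibling's line as half a unit, there are 3/2 units in ₹324,000, so one unit is ₹216,000. Whole-blood lines (Wyatt) take ₹216,000 each; half-blood lines (Niko) take ₹108,000 each.
Wyatt's share (₹216,000) is divided into 2 shares of ₹108,000: Qadir and Gita each take ₹108,000.

Qadir receives ₹108,000.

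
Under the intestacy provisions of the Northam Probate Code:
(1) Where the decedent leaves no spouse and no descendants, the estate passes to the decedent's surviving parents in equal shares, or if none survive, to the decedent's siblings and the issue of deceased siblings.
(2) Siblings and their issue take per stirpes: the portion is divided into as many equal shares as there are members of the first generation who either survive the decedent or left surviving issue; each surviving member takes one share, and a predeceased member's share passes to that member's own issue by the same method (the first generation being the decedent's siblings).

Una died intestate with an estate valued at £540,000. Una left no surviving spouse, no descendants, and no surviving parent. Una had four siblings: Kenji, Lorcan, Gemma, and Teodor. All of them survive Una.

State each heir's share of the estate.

Kenji: £135,000; Lorcan: £135,000; Gemma: £135,000; Teodor: £135,000

The entire £540,000 passes to the siblings and their issue.
That amount (£540,000) is divided into 4 shares of £135,000: Kenji, Lorcan, Gemma, and Teodor each take £135,000.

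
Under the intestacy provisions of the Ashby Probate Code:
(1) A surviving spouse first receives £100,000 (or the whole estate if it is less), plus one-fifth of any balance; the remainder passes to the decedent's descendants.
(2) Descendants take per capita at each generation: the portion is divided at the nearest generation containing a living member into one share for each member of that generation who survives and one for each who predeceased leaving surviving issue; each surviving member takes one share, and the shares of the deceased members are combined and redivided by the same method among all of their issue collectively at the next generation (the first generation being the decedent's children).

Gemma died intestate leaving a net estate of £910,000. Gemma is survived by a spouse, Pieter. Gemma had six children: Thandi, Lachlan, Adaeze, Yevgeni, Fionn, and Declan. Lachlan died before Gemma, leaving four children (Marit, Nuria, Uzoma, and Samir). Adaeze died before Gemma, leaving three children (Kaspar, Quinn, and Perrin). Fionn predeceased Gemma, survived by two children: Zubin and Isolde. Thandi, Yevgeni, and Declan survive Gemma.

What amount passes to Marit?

Pieter first takes £100,000, leaving a balance of £810,000. Pieter then takes one-fifth of the balance (£162,000), for a total of £262,000. The remaining £648,000 passes to the descendants.
The descendants' portion (£648,000) is divided at the children's generation into 6 shares of £108,000. Thandi, Yevgeni, and Declan each take £108,000. The 3 shares of the deceased (Lachlan, Adaeze, and Fionn) are combined into a pool of £324,000.
That pool (£324,000) is divided at the grandchildren's generation equally among Marit, Nuria, Uzoma, Samir, Kaspar, Quinn, Perrin, Zubin, and Isolde: £36,000 each.

Marit receives £36,000.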